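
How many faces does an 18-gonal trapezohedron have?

The n-trapezohedron (dual of the n-antiprism) has V = 2·18 + 2 = 38, E = 4·18 = 72, F = 2·18 = 36.

36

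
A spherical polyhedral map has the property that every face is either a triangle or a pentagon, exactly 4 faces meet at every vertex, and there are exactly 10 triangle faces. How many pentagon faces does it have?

2

Let x be the number of pentagons; then F = 10 + x.
Edge–face incidences: 2E = 3·10 + 5·x = 30 + 5x.
Every vertex has degree 4, so 4V = 2E.
Euler: V − E + F = 2 ⇒ (2E)/4 − E + (10 + x) = 2.
Multiply by 8: 2·(2E) − 4·(2E) + 8·(10 + x) = 16, i.e. 80 + 8x − 2·(30 + 5x) = 16.
Collecting terms: −2x + 20 = 16, so −2x = −4, so x = 2.
Then 2E = 30 + 5·2 = 40, so E = 20, V = 2E/4 = 10, F = 10 + 2 = 12.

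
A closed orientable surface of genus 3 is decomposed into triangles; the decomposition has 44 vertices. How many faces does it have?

χ = 2 − 2·3 = -4, and every face is a triangle so 3F = 2E.
V − E + F = -4 with E = 3F/2 gives 44 − (3/2 − 1)·F = -4, so F = 96 and E = 144.

96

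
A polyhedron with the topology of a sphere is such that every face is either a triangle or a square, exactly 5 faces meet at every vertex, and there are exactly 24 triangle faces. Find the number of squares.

2

Let x be the number of squares; then F = 24 + x.
Edge–face incidences: 2E = 3·24 + 4·x = 72 + 4x.
Every vertex has degree 5, so 5V = 2E.
Euler: V − E + F = 2 ⇒ (2E)/5 − E + (24 + x) = 2.
Multiply by 10: 2·(2E) − 5·(2E) + 10·(24 + x) = 20, i.e. 240 + 10x − 3·(72 + 4x) = 20.
Collecting terms: −2x + 24 = 20, so −2x = −4, so x = 2.
Then 2E = 72 + 4·2 = 80, so E = 40, V = 2E/5 = 16, F = 24 + 2 = 26.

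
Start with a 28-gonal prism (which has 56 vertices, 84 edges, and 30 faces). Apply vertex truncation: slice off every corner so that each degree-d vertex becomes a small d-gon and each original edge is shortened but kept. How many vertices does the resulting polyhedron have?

Truncation replaces each original edge-end by a new vertex, so V′ = 2E = 168.
Each original edge survives, and each old vertex of degree d contributes d new edges; summing degrees gives Σd = 2E, so E′ = E + 2E = 3E = 252.
Each original face survives and each original vertex becomes one new face: F′ = F + V = 86.

168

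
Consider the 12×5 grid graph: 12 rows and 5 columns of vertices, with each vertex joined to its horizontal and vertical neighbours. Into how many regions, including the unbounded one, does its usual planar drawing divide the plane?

45

The grid has V = 12·5 = 60 vertices and E = 12·4 + 5·11 = 103 edges.
F = 2 − V + E = 2 − 60 + 103 = 45.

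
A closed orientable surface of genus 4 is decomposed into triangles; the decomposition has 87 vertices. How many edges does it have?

χ = 2 − 2·4 = -6, and every face is a triangle so 3F = 2E.
V − E + F = -6 with E = 3F/2 gives 87 − (3/2 − 1)·F = -6, so F = 186 and E = 279.

279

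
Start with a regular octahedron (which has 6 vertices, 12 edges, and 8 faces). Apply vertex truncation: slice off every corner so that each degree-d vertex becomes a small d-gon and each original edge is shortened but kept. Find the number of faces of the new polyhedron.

14

Truncation replaces each original edge-end by a new vertex, so V′ = 2E = 24.
Each original edge survives, and each old vertex of degree d contributes d new edges; summing degrees gives Σd = 2E, so E′ = E + 2E = 3E = 36.
Each original face survives and each original vertex becomes one new face: F′ = F + V = 14.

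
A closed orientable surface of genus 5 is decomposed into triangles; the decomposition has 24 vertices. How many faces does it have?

χ = 2 − 2·5 = -8, and every face is a triangle so 3F = 2E.
V − E + F = -8 with E = 3F/2 gives 24 − (3/2 − 1)·F = -8, so F = 64 and E = 96.

64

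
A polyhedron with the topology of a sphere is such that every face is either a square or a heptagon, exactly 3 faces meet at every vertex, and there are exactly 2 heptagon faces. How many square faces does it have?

Let x be the number of squares; then F = 2 + x.
Edge–face incidences: 2E = 7·2 + 4·x = 14 + 4x.
Every vertex has degree 3, so 3V = 2E.
Euler: V − E + F = 2 ⇒ (2E)/3 − E + (2 + x) = 2.
Multiply by 6: 2·(2E) − 3·(2E) + 6·(2 + x) = 12, i.e. 12 + 6x − (14 + 4x) = 12.
Collecting terms: 2x − 2 = 12, so 2x = 14, so x = 7.
Then 2E = 14 + 4·7 = 42, so E = 21, V = 2E/3 = 14, F = 2 + 7 = 9.

7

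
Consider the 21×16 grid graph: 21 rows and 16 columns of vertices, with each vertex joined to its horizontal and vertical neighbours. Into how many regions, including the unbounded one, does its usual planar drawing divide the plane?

301

The grid has V = 21·16 = 336 vertices and E = 21·15 + 16·20 = 635 edges.
F = 2 − V + E = 2 − 336 + 635 = 301.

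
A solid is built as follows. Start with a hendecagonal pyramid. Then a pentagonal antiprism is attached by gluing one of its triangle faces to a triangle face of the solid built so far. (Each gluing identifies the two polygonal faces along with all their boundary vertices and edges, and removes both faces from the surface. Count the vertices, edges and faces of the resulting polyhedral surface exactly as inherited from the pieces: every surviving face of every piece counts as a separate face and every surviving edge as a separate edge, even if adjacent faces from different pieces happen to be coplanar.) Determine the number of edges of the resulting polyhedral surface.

39

A hendecagonal pyramid: V=12, E=22, F=12.
Attach a pentagonal antiprism (V=10, E=20, F=12) along a 3-gon: merge 3 vertices and 3 edges, delete both glued faces → V=19, E=39, F=22.
Check: V − E + F = 19 − 39 + 22 = 2.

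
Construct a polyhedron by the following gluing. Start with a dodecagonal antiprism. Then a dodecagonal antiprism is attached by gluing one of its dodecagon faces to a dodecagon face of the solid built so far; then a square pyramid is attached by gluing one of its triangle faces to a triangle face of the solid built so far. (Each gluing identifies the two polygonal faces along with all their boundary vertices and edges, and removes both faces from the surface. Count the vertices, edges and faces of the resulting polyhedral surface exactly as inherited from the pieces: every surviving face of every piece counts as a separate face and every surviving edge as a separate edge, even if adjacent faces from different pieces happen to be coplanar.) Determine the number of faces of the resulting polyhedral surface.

53

A dodecagonal antiprism: V=24, E=48, F=26.
Attach a dodecagonal antiprism (V=24, E=48, F=26) along a 12-gon: merge 12 vertices and 12 edges, delete both glued faces → V=36, E=84, F=50.
Attach a square pyramid (V=5, E=8, F=5) along a 3-gon: merge 3 vertices and 3 edges, delete both glued faces → V=38, E=89, F=53.
Check: V − E + F = 38 − 89 + 53 = 2.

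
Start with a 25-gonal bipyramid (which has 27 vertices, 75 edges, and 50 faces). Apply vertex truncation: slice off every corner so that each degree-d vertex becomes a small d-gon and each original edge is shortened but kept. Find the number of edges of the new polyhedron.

225

Truncation replaces each original edge-end by a new vertex, so V′ = 2E = 150.
Each original edge survives, and each old vertex of degree d contributes d new edges; summing degrees gives Σd = 2E, so E′ = E + 2E = 3E = 225.
Each original face survives and each original vertex becomes one new face: F′ = F + V = 77.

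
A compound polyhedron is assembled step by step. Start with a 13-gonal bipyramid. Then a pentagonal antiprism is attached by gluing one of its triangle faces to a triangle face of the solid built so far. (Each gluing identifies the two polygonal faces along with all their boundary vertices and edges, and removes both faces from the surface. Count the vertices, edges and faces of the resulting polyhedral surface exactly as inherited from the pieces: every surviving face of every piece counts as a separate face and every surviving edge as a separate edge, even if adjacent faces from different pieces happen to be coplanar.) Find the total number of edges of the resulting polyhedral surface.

56

A 13-gonal bipyramid: V=15, E=39, F=26.
Attach a pentagonal antiprism (V=10, E=20, F=12) along a 3-gon: merge 3 vertices and 3 edges, delete both glued faces → V=22, E=56, F=36.
Check: V − E + F = 22 − 56 + 36 = 2.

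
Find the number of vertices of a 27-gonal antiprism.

54

An antiprism on an n-gon has two n-gon caps and 2n triangles: V = 2·27 = 54, E = 4·27 = 108, F = 2·27 + 2 = 56.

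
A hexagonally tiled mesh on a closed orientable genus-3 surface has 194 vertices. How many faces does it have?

χ = 2 − 2·3 = -4, and every face is a hexagon so 6F = 2E.
V − E + F = -4 with E = 6F/2 gives 194 − (6/2 − 1)·F = -4, so F = 99 and E = 297.

99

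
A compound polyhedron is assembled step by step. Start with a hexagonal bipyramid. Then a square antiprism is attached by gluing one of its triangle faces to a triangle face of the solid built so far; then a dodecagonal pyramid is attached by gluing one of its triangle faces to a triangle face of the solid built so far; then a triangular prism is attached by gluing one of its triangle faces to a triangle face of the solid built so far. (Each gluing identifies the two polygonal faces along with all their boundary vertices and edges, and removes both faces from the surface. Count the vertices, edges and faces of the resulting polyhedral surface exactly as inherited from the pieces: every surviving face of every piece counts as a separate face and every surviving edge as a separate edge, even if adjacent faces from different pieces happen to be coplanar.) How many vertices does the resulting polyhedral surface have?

26

A hexagonal bipyramid: V=8, E=18, F=12.
Attach a square antiprism (V=8, E=16, F=10) along a 3-gon: merge 3 vertices and 3 edges, delete both glued faces → V=13, E=31, F=20.
Attach a dodecagonal pyramid (V=13, E=24, F=13) along a 3-gon: merge 3 vertices and 3 edges, delete both glued faces → V=23, E=52, F=31.
Attach a triangular prism (V=6, E=9, F=5) along a 3-gon: merge 3 vertices and 3 edges, delete both glued faces → V=26, E=58, F=34.
Check: V − E + F = 26 − 58 + 34 = 2.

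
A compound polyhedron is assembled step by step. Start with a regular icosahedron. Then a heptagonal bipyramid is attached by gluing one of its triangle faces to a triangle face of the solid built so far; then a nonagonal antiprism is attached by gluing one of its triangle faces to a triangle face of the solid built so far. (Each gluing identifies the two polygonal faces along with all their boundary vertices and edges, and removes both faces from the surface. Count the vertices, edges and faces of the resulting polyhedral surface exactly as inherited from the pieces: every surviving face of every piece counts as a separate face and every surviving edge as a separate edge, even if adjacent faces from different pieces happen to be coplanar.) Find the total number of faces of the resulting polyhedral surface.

A regular icosahedron: V=12, E=30, F=20.
Attach a heptagonal bipyramid (V=9, E=21, F=14) along a 3-gon: merge 3 vertices and 3 edges, delete both glued faces → V=18, E=48, F=32.
Attach a nonagonal antiprism (V=18, E=36, F=20) along a 3-gon: merge 3 vertices and 3 edges, delete both glued faces → V=33, E=81, F=50.
Check: V − E + F = 33 − 81 + 50 = 2.

50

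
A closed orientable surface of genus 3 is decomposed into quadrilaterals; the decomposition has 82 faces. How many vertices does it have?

χ = 2 − 2·3 = -4, and every face is a square so 4F = 2E.
E = 4·82/2 = 164. Then V = -4 + E − F = -4 + 164 − 82 = 78.

78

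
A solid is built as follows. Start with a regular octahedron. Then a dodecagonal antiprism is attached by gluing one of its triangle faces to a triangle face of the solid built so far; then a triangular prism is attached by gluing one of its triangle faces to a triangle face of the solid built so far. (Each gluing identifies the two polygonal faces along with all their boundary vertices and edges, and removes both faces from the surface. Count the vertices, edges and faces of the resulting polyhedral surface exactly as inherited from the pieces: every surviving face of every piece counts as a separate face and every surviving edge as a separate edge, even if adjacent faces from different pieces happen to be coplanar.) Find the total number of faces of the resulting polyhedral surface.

35

A regular octahedron: V=6, E=12, F=8.
Attach a dodecagonal antiprism (V=24, E=48, F=26) along a 3-gon: merge 3 vertices and 3 edges, delete both glued faces → V=27, E=57, F=32.
Attach a triangular prism (V=6, E=9, F=5) along a 3-gon: merge 3 vertices and 3 edges, delete both glued faces → V=30, E=63, F=35.
Check: V − E + F = 30 − 63 + 35 = 2.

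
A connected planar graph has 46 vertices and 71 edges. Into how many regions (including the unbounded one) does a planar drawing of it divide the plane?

27

Euler's formula for a connected plane graph: V − E + F = 2, so F = 2 − 46 + 71 = 27.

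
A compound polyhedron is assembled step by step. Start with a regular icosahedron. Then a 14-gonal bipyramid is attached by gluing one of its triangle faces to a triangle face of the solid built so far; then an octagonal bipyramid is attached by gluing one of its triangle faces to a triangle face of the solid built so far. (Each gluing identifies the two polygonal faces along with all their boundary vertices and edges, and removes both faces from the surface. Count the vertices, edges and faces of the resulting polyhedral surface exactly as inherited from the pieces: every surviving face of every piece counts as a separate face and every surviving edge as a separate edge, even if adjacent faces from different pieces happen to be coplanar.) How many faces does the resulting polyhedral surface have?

60

A regular icosahedron: V=12, E=30, F=20.
Attach a 14-gonal bipyramid (V=16, E=42, F=28) along a 3-gon: merge 3 vertices and 3 edges, delete both glued faces → V=25, E=69, F=46.
Attach an octagonal bipyramid (V=10, E=24, F=16) along a 3-gon: merge 3 vertices and 3 edges, delete both glued faces → V=32, E=90, F=60.
Check: V − E + F = 32 − 90 + 60 = 2.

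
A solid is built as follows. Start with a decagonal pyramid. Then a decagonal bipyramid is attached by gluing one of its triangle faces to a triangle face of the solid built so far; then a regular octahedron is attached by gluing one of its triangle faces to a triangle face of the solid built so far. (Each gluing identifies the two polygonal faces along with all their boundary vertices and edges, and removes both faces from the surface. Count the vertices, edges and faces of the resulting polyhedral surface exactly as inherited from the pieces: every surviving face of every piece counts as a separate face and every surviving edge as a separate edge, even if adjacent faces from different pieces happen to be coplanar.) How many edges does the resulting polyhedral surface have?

56

A decagonal pyramid: V=11, E=20, F=11.
Attach a decagonal bipyramid (V=12, E=30, F=20) along a 3-gon: merge 3 vertices and 3 edges, delete both glued faces → V=20, E=47, F=29.
Attach a regular octahedron (V=6, E=12, F=8) along a 3-gon: merge 3 vertices and 3 edges, delete both glued faces → V=23, E=56, F=35.
Check: V − E + F = 23 − 56 + 35 = 2.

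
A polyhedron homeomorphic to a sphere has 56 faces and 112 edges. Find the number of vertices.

58

Here V − E + F = 2.
V = 2 + E − F = 2 + 112 − 56 = 58.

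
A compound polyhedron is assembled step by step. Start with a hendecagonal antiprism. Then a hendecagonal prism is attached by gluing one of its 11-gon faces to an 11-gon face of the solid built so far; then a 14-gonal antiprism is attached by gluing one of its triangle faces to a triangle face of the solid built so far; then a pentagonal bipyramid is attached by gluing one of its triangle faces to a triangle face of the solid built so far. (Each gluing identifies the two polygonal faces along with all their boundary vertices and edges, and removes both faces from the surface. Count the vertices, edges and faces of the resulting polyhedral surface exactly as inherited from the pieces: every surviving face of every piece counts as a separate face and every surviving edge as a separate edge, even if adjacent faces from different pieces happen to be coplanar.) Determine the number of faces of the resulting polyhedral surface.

A hendecagonal antiprism: V=22, E=44, F=24.
Attach a hendecagonal prism (V=22, E=33, F=13) along an 11-gon: merge 11 vertices and 11 edges, delete both glued faces → V=33, E=66, F=35.
Attach a 14-gonal antiprism (V=28, E=56, F=30) along a 3-gon: merge 3 vertices and 3 edges, delete both glued faces → V=58, E=119, F=63.
Attach a pentagonal bipyramid (V=7, E=15, F=10) along a 3-gon: merge 3 vertices and 3 edges, delete both glued faces → V=62, E=131, F=71.
Check: V − E + F = 62 − 131 + 71 = 2.

71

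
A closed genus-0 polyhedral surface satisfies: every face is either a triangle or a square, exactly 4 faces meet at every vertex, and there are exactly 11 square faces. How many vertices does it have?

Let x be the number of triangles; then F = 11 + x.
Edge–face incidences: 2E = 4·11 + 3·x = 44 + 3x.
Every vertex has degree 4, so 4V = 2E.
Euler: V − E + F = 2 ⇒ (2E)/4 − E + (11 + x) = 2.
Multiply by 8: 2·(2E) − 4·(2E) + 8·(11 + x) = 16, i.e. 88 + 8x − 2·(44 + 3x) = 16.
Collecting terms: 2x = 16, so x = 8.
Then 2E = 44 + 3·8 = 68, so E = 34, V = 2E/4 = 17, F = 11 + 8 = 19.

17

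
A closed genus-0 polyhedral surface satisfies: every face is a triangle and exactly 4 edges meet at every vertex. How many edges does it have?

12

Each face has 3 edges and each edge borders two faces, so 2E = 3F.
Each vertex has degree 4, so 4V = 2E and hence V = 3F/4.
Euler: V − E + F = 2 ⇒ (3F/4) − (3F/2) + F = 2.
Multiply by 8: (6 − 12 + 8)F = 16, i.e. 2F = 16.
So F = 8, E = 3·8/2 = 12, V = 3·8/4 = 6.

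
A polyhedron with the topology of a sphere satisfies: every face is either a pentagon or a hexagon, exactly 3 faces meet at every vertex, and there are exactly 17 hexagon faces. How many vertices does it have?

54

Let x be the number of pentagons; then F = 17 + x.
Edge–face incidences: 2E = 6·17 + 5·x = 102 + 5x.
Every vertex has degree 3, so 3V = 2E.
Euler: V − E + F = 2 ⇒ (2E)/3 − E + (17 + x) = 2.
Multiply by 6: 2·(2E) − 3·(2E) + 6·(17 + x) = 12, i.e. 102 + 6x − (102 + 5x) = 12.
Collecting terms: x = 12.
Then 2E = 102 + 5·12 = 162, so E = 81, V = 2E/3 = 54, F = 17 + 12 = 29.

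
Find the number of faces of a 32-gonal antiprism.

66

An antiprism on an n-gon has two n-gon caps and 2n triangles: V = 2·32 = 64, E = 4·32 = 128, F = 2·32 + 2 = 66.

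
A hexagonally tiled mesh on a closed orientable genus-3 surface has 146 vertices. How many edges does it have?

χ = 2 − 2·3 = -4, and every face is a hexagon so 6F = 2E.
V − E + F = -4 with E = 6F/2 gives 146 − (6/2 − 1)·F = -4, so F = 75 and E = 225.

225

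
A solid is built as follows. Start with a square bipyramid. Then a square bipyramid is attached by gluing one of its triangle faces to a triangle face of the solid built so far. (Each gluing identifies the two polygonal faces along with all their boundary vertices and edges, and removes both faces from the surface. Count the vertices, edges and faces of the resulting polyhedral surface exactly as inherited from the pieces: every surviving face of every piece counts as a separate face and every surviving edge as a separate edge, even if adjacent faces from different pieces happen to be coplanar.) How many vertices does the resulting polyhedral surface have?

A square bipyramid: V=6, E=12, F=8.
Attach a square bipyramid (V=6, E=12, F=8) along a 3-gon: merge 3 vertices and 3 edges, delete both glued faces → V=9, E=21, F=14.
Check: V − E + F = 9 − 21 + 14 = 2.

9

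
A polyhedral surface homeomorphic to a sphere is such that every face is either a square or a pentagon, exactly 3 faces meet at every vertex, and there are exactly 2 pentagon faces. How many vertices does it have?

Let x be the number of squares; then F = 2 + x.
Edge–face incidences: 2E = 5·2 + 4·x = 10 + 4x.
Every vertex has degree 3, so 3V = 2E.
Euler: V − E + F = 2 ⇒ (2E)/3 − E + (2 + x) = 2.
Multiply by 6: 2·(2E) − 3·(2E) + 6·(2 + x) = 12, i.e. 12 + 6x − (10 + 4x) = 12.
Collecting terms: 2x + 2 = 12, so 2x = 10, so x = 5.
Then 2E = 10 + 4·5 = 30, so E = 15, V = 2E/3 = 10, F = 2 + 5 = 7.

10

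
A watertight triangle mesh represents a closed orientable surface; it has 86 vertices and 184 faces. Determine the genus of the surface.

4

Every face is a triangle, so 2E = 3·184 = 552, giving E = 276.
χ = V − E + F = 86 − 276 + 184 = -6.
For a closed orientable surface χ = 2 − 2g, so g = (2 − (-6))/2 = 4.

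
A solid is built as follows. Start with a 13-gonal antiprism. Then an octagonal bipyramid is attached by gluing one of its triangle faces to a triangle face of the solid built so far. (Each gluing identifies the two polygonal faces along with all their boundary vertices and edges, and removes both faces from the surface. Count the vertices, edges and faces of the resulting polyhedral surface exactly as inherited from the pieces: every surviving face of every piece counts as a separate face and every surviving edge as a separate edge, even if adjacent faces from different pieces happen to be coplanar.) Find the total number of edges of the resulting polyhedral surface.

73

A 13-gonal antiprism: V=26, E=52, F=28.
Attach an octagonal bipyramid (V=10, E=24, F=16) along a 3-gon: merge 3 vertices and 3 edges, delete both glued faces → V=33, E=73, F=42.
Check: V − E + F = 33 − 73 + 42 = 2.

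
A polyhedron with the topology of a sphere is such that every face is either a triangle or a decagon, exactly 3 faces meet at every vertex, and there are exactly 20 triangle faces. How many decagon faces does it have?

Let x be the number of decagons; then F = 20 + x.
Edge–face incidences: 2E = 3·20 + 10·x = 60 + 10x.
Every vertex has degree 3, so 3V = 2E.
Euler: V − E + F = 2 ⇒ (2E)/3 − E + (20 + x) = 2.
Multiply by 6: 2·(2E) − 3·(2E) + 6·(20 + x) = 12, i.e. 120 + 6x − (60 + 10x) = 12.
Collecting terms: −4x + 60 = 12, so −4x = −48, so x = 12.
Then 2E = 60 + 10·12 = 180, so E = 90, V = 2E/3 = 60, F = 20 + 12 = 32.

12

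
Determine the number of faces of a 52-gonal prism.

A prism on an n-gon has two n-gon bases and n rectangular sides: V = 2·52 = 104, E = 3·52 = 156, F = 52 + 2 = 54.

54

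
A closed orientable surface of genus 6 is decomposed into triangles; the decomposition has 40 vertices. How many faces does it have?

χ = 2 − 2·6 = -10, and every face is a triangle so 3F = 2E.
V − E + F = -10 with E = 3F/2 gives 40 − (3/2 − 1)·F = -10, so F = 100 and E = 150.

100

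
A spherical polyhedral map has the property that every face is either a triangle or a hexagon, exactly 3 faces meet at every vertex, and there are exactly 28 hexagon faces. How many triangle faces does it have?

4

Let x be the number of triangles; then F = 28 + x.
Edge–face incidences: 2E = 6·28 + 3·x = 168 + 3x.
Every vertex has degree 3, so 3V = 2E.
Euler: V − E + F = 2 ⇒ (2E)/3 − E + (28 + x) = 2.
Multiply by 6: 2·(2E) − 3·(2E) + 6·(28 + x) = 12, i.e. 168 + 6x − (168 + 3x) = 12.
Collecting terms: 3x = 12, so x = 4.
Then 2E = 168 + 3·4 = 180, so E = 90, V = 2E/3 = 60, F = 28 + 4 = 32.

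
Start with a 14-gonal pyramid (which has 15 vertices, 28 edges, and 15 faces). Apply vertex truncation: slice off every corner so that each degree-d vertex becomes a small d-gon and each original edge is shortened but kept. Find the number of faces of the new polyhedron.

Truncation replaces each original edge-end by a new vertex, so V′ = 2E = 56.
Each original edge survives, and each old vertex of degree d contributes d new edges; summing degrees gives Σd = 2E, so E′ = E + 2E = 3E = 84.
Each original face survives and each original vertex becomes one new face: F′ = F + V = 30.

30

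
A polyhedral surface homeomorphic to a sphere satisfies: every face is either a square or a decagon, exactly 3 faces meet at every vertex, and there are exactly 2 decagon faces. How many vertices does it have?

20

Let x be the number of squares; then F = 2 + x.
Edge–face incidences: 2E = 10·2 + 4·x = 20 + 4x.
Every vertex has degree 3, so 3V = 2E.
Euler: V − E + F = 2 ⇒ (2E)/3 − E + (2 + x) = 2.
Multiply by 6: 2·(2E) − 3·(2E) + 6·(2 + x) = 12, i.e. 12 + 6x − (20 + 4x) = 12.
Collecting terms: 2x − 8 = 12, so 2x = 20, so x = 10.
Then 2E = 20 + 4·10 = 60, so E = 30, V = 2E/3 = 20, F = 2 + 10 = 12.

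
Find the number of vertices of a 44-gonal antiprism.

88

An antiprism on an n-gon has two n-gon caps and 2n triangles: V = 2·44 = 88, E = 4·44 = 176, F = 2·44 + 2 = 90.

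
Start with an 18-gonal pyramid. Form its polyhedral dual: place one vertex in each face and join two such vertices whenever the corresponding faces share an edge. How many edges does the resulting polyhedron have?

The base solid has V = 19, E = 36, F = 19.
The dual swaps V and F and preserves E: V′ = F = 19, E′ = E = 36, F′ = V = 19.

36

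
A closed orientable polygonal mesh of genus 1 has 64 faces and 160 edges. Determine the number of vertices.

For a closed orientable surface of genus 1, χ = 2 − 2·1 = 0.
V = 0 + E − F = 0 + 160 − 64 = 96.

96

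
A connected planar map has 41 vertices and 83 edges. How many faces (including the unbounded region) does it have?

Euler's formula for a connected plane graph: V − E + F = 2, so F = 2 − 41 + 83 = 44.

44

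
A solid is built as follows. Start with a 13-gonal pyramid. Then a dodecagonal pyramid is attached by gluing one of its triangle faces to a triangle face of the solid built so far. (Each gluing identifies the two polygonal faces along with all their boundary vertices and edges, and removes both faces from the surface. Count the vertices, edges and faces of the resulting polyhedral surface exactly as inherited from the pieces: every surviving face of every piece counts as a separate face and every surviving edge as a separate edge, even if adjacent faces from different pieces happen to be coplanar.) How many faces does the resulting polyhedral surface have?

25

A 13-gonal pyramid: V=14, E=26, F=14.
Attach a dodecagonal pyramid (V=13, E=24, F=13) along a 3-gon: merge 3 vertices and 3 edges, delete both glued faces → V=24, E=47, F=25.
Check: V − E + F = 24 − 47 + 25 = 2.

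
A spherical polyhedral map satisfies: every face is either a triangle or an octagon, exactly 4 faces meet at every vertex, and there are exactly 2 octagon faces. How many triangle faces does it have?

16

Let x be the number of triangles; then F = 2 + x.
Edge–face incidences: 2E = 8·2 + 3·x = 16 + 3x.
Every vertex has degree 4, so 4V = 2E.
Euler: V − E + F = 2 ⇒ (2E)/4 − E + (2 + x) = 2.
Multiply by 8: 2·(2E) − 4·(2E) + 8·(2 + x) = 16, i.e. 16 + 8x − 2·(16 + 3x) = 16.
Collecting terms: 2x − 16 = 16, so 2x = 32, so x = 16.
Then 2E = 16 + 3·16 = 64, so E = 32, V = 2E/4 = 16, F = 2 + 16 = 18.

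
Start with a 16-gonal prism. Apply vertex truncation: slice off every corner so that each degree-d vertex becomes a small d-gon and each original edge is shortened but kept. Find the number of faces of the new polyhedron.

50

The base solid has V = 32, E = 48, F = 18.
Truncation replaces each original edge-end by a new vertex, so V′ = 2E = 96.
Each original edge survives, and each old vertex of degree d contributes d new edges; summing degrees gives Σd = 2E, so E′ = E + 2E = 3E = 144.
Each original face survives and each original vertex becomes one new face: F′ = F + V = 50.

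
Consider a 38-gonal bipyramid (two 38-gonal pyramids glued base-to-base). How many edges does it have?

114

A bipyramid over an n-gon has 2n triangular faces and n + 2 vertices: V = 38 + 2 = 40, E = 3·38 = 114, F = 2·38 = 76.
Check: V − E + F = 40 − 114 + 76 = 2.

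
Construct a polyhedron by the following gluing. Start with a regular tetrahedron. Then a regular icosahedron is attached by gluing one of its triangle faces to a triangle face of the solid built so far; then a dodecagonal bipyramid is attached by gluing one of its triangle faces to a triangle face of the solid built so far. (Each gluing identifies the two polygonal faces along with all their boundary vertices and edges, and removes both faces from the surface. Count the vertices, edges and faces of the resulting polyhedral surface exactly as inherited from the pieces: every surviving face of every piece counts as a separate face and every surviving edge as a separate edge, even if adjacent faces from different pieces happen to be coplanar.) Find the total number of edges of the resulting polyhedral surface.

A regular tetrahedron: V=4, E=6, F=4.
Attach a regular icosahedron (V=12, E=30, F=20) along a 3-gon: merge 3 vertices and 3 edges, delete both glued faces → V=13, E=33, F=22.
Attach a dodecagonal bipyramid (V=14, E=36, F=24) along a 3-gon: merge 3 vertices and 3 edges, delete both glued faces → V=24, E=66, F=44.
Check: V − E + F = 24 − 66 + 44 = 2.

66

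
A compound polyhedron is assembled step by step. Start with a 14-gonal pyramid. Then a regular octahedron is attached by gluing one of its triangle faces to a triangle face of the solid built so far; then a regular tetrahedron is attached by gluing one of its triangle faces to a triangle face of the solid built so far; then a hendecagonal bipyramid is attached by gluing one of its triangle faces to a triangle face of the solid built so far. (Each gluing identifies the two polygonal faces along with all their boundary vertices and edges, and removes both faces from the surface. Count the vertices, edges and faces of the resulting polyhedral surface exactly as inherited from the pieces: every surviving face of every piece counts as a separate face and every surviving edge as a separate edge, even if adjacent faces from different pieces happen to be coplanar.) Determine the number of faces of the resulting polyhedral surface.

43

A 14-gonal pyramid: V=15, E=28, F=15.
Attach a regular octahedron (V=6, E=12, F=8) along a 3-gon: merge 3 vertices and 3 edges, delete both glued faces → V=18, E=37, F=21.
Attach a regular tetrahedron (V=4, E=6, F=4) along a 3-gon: merge 3 vertices and 3 edges, delete both glued faces → V=19, E=40, F=23.
Attach a hendecagonal bipyramid (V=13, E=33, F=22) along a 3-gon: merge 3 vertices and 3 edges, delete both glued faces → V=29, E=70, F=43.
Check: V − E + F = 29 − 70 + 43 = 2.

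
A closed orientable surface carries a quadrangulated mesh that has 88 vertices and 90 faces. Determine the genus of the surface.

2

Every face is a square, so 2E = 4·90 = 360, giving E = 180.
χ = V − E + F = 88 − 180 + 90 = -2.
For a closed orientable surface χ = 2 − 2g, so g = (2 − (-2))/2 = 2.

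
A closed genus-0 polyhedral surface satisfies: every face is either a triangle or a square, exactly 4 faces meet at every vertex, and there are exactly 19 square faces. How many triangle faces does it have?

Let x be the number of triangles; then F = 19 + x.
Edge–face incidences: 2E = 4·19 + 3·x = 76 + 3x.
Every vertex has degree 4, so 4V = 2E.
Euler: V − E + F = 2 ⇒ (2E)/4 − E + (19 + x) = 2.
Multiply by 8: 2·(2E) − 4·(2E) + 8·(19 + x) = 16, i.e. 152 + 8x − 2·(76 + 3x) = 16.
Collecting terms: 2x = 16, so x = 8.
Then 2E = 76 + 3·8 = 100, so E = 50, V = 2E/4 = 25, F = 19 + 8 = 27.

8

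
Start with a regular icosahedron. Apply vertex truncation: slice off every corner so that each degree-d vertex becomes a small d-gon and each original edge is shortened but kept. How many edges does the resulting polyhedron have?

The base solid has V = 12, E = 30, F = 20.
Truncation replaces each original edge-end by a new vertex, so V′ = 2E = 60.
Each original edge survives, and each old vertex of degree d contributes d new edges; summing degrees gives Σd = 2E, so E′ = E + 2E = 3E = 90.
Each original face survives and each original vertex becomes one new face: F′ = F + V = 32.

90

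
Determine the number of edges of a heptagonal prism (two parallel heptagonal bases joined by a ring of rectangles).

21

A prism on an n-gon has two n-gon bases and n rectangular sides: V = 2·7 = 14, E = 3·7 = 21, F = 7 + 2 = 9.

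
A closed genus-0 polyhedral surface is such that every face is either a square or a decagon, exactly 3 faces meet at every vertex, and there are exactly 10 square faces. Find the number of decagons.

Let x be the number of decagons; then F = 10 + x.
Edge–face incidences: 2E = 4·10 + 10·x = 40 + 10x.
Every vertex has degree 3, so 3V = 2E.
Euler: V − E + F = 2 ⇒ (2E)/3 − E + (10 + x) = 2.
Multiply by 6: 2·(2E) − 3·(2E) + 6·(10 + x) = 12, i.e. 60 + 6x − (40 + 10x) = 12.
Collecting terms: −4x + 20 = 12, so −4x = −8, so x = 2.
Then 2E = 40 + 10·2 = 60, so E = 30, V = 2E/3 = 20, F = 10 + 2 = 12.

2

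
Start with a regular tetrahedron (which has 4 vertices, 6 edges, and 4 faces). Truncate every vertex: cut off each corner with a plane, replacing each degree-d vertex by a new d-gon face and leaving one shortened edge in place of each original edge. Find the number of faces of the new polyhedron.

Truncation replaces each original edge-end by a new vertex, so V′ = 2E = 12.
Each original edge survives, and each old vertex of degree d contributes d new edges; summing degrees gives Σd = 2E, so E′ = E + 2E = 3E = 18.
Each original face survives and each original vertex becomes one new face: F′ = F + V = 8.

8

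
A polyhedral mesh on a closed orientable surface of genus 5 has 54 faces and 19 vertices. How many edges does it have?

81

For a closed orientable surface of genus 5, χ = 2 − 2·5 = -8.
E = V + F − (-8) = 19 + 54 − (-8) = 81.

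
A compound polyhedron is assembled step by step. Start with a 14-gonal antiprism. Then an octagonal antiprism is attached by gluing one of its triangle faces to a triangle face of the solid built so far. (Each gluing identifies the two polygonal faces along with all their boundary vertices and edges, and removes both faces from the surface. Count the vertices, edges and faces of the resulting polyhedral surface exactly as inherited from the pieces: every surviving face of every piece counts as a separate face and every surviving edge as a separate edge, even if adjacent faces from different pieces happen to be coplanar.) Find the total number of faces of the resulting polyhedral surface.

46

A 14-gonal antiprism: V=28, E=56, F=30.
Attach an octagonal antiprism (V=16, E=32, F=18) along a 3-gon: merge 3 vertices and 3 edges, delete both glued faces → V=41, E=85, F=46.
Check: V − E + F = 41 − 85 + 46 = 2.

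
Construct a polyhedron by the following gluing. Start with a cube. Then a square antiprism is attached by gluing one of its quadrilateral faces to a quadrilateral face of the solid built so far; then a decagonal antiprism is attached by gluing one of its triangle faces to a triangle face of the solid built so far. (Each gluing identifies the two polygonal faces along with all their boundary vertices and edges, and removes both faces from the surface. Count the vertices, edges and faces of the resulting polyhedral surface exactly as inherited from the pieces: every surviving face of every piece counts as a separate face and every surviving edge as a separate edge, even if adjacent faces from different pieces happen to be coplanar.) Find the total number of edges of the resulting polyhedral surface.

61

A cube: V=8, E=12, F=6.
Attach a square antiprism (V=8, E=16, F=10) along a 4-gon: merge 4 vertices and 4 edges, delete both glued faces → V=12, E=24, F=14.
Attach a decagonal antiprism (V=20, E=40, F=22) along a 3-gon: merge 3 vertices and 3 edges, delete both glued faces → V=29, E=61, F=34.
Check: V − E + F = 29 − 61 + 34 = 2.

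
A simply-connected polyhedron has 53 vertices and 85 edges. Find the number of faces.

Here V − E + F = 2.
F = 2 − V + E = 2 − 53 + 85 = 34.

34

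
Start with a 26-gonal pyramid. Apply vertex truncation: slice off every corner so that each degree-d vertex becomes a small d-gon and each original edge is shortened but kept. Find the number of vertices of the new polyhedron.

The base solid has V = 27, E = 52, F = 27.
Truncation replaces each original edge-end by a new vertex, so V′ = 2E = 104.
Each original edge survives, and each old vertex of degree d contributes d new edges; summing degrees gives Σd = 2E, so E′ = E + 2E = 3E = 156.
Each original face survives and each original vertex becomes one new face: F′ = F + V = 54.

104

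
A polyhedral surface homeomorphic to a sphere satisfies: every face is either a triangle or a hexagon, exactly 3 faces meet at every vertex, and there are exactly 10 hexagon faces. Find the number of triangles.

4

Let x be the number of triangles; then F = 10 + x.
Edge–face incidences: 2E = 6·10 + 3·x = 60 + 3x.
Every vertex has degree 3, so 3V = 2E.
Euler: V − E + F = 2 ⇒ (2E)/3 − E + (10 + x) = 2.
Multiply by 6: 2·(2E) − 3·(2E) + 6·(10 + x) = 12, i.e. 60 + 6x − (60 + 3x) = 12.
Collecting terms: 3x = 12, so x = 4.
Then 2E = 60 + 3·4 = 72, so E = 36, V = 2E/3 = 24, F = 10 + 4 = 14.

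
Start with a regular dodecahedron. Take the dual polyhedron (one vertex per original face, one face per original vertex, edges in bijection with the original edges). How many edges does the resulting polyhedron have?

30

The base solid has V = 20, E = 30, F = 12.
The dual swaps V and F and preserves E: V′ = F = 12, E′ = E = 30, F′ = V = 20.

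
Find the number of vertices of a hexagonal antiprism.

An antiprism on an n-gon has two n-gon caps and 2n triangles: V = 2·6 = 12, E = 4·6 = 24, F = 2·6 + 2 = 14.

12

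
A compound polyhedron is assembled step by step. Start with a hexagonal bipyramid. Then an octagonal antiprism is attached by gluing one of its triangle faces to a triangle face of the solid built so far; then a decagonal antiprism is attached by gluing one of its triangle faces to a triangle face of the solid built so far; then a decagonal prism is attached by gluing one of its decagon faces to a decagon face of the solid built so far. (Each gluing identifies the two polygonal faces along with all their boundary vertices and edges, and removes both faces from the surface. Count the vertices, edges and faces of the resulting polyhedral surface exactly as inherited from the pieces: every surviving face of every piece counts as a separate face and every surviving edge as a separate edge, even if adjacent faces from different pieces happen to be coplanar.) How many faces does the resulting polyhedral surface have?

58

A hexagonal bipyramid: V=8, E=18, F=12.
Attach an octagonal antiprism (V=16, E=32, F=18) along a 3-gon: merge 3 vertices and 3 edges, delete both glued faces → V=21, E=47, F=28.
Attach a decagonal antiprism (V=20, E=40, F=22) along a 3-gon: merge 3 vertices and 3 edges, delete both glued faces → V=38, E=84, F=48.
Attach a decagonal prism (V=20, E=30, F=12) along a 10-gon: merge 10 vertices and 10 edges, delete both glued faces → V=48, E=104, F=58.
Check: V − E + F = 48 − 104 + 58 = 2.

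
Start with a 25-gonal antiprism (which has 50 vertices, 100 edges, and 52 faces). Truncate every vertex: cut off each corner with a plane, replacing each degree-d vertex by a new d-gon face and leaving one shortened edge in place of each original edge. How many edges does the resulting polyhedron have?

Truncation replaces each original edge-end by a new vertex, so V′ = 2E = 200.
Each original edge survives, and each old vertex of degree d contributes d new edges; summing degrees gives Σd = 2E, so E′ = E + 2E = 3E = 300.
Each original face survives and each original vertex becomes one new face: F′ = F + V = 102.

300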